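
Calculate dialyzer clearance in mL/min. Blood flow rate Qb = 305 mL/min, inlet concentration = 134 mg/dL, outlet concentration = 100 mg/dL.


K = Qb * (Cb_in - Cb_out) / Cb_in
K = 305 * (134 - 100) / 134
K = 77.39 mL/min


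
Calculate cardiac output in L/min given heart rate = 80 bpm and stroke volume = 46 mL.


CO = HR * SV
CO = 80 * 46 / 1000
CO = 3.68 L/min


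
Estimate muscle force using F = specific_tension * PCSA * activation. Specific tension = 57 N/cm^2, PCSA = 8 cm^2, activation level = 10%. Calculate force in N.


F = sigma * PCSA * activation
F = 57 * 8 * 0.1
F = 45.6 N


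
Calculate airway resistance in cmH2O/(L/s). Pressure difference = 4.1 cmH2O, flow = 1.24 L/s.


R = dP / flow
R = 4.1 / 1.24
R = 3.306 cmH2O/(L/s)


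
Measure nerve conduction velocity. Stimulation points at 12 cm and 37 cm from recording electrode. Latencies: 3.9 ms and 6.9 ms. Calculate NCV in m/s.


Distance = (37 - 12) / 100 = 0.25 m
dt = (6.9 - 3.9) / 1000 = 0.003 s
NCV = dist / dt = 83.33 m/s


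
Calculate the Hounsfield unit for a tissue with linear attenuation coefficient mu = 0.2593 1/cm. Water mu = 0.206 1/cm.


HU = ((mu_tissue - mu_water) / mu_water) * 1000
HU = ((0.2593 - 0.206) / 0.206) * 1000
HU = 258.7


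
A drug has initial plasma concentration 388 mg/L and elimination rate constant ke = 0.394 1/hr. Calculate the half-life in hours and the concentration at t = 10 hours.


t_half = ln(2) / ke = 0.693147 / 0.394 = 1.759 hr
C(t) = C0 * exp(-ke*t) = 388 * exp(-0.394*10)
C(10) = 7.546 mg/L


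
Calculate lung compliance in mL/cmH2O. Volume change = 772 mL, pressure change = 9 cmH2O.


C = dV / dP
C = 772 / 9
C = 85.78 mL/cmH2O


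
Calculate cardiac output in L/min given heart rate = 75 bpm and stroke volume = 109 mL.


CO = HR * SV
CO = 75 * 109 / 1000
CO = 8.175 L/min


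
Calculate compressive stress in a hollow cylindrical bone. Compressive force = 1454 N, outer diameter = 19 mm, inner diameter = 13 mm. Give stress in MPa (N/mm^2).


A = pi*(r_o^2 - r_i^2)
r_o = 9.5 mm, r_i = 6.5 mm
A = 150.796 mm^2
sigma = F/A = 1454 / 150.796
sigma = 9.642 MPa


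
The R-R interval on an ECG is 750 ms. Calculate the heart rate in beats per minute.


HR = 60 / RR_interval(s)
RR = 750 ms = 0.75 s
HR = 60 / 0.75 = 80 bpm


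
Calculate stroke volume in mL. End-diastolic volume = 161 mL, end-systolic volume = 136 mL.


SV = EDV - ESV
SV = 161 - 136
SV = 25 mL


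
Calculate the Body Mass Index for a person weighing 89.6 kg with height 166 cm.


BMI = weight / height^2
height = 166 cm = 1.66 m
BMI = 89.6 / 1.66^2
BMI = 32.52 kg/m^2


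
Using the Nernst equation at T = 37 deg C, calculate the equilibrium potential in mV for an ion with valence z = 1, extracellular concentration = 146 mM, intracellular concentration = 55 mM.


E = (RT/(zF)) * ln(C_out/C_in)
T = 37 + 273.15 = 310.15 K
E = (8.314 * 310.15 / (1 * 96485)) * ln(146/55)
E = 26.09 mV


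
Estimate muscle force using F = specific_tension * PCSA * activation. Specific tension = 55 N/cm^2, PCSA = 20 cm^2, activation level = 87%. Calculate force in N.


F = sigma * PCSA * activation
F = 55 * 20 * 0.87
F = 957 N


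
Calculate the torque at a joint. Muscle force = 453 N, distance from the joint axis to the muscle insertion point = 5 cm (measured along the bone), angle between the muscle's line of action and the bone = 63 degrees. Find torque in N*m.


Torque = F * d * sin(theta)   (moment arm = d*sin(theta))
d = 5 cm = 0.05 m
Torque = 453 * 0.05 * sin(63)
Torque = 20.18 N*m


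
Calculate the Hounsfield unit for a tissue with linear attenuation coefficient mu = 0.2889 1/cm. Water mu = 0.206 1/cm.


HU = ((mu_tissue - mu_water) / mu_water) * 1000
HU = ((0.2889 - 0.206) / 0.206) * 1000
HU = 402.4


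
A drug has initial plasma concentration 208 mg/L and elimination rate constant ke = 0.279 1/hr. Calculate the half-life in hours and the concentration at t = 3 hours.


t_half = ln(2) / ke = 0.693147 / 0.279 = 2.484 hr
C(t) = C0 * exp(-ke*t) = 208 * exp(-0.279*3)
C(3) = 90.07 mg/L


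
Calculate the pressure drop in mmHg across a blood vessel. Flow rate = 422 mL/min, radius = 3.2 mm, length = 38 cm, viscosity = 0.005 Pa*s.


dP = 8*mu*L*Q / (pi*r^4)
Q = 422 mL/min = 7.03333e-06 m^3/s
dP = 324.53 Pa = 324.53 / 133.322 mmHg = 2.434 mmHg


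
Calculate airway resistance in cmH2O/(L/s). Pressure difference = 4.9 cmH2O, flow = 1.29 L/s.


R = dP / flow
R = 4.9 / 1.29
R = 3.798 cmH2O/(L/s)


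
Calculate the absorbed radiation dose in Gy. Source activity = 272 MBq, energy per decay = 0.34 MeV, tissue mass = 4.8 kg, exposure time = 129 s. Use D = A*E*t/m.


A = 272 MBq = 2.7200e+08 Bq
E = 0.34 MeV = 5.4468e-14 J
D = A*E*t/m = 2.7200e+08*5.4468e-14*129/4.8
D = 3.9816e-04 Gy


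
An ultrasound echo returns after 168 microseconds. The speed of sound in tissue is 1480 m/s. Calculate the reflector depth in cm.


depth = c * t / 2
t = 168 us = 1.6800e-04 s
depth = 1480 * 1.6800e-04 / 2
depth = 0.12432 m = 12.432 cm


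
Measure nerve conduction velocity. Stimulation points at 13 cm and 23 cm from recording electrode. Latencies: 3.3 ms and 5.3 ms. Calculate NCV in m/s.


Distance = (23 - 13) / 100 = 0.1 m
dt = (5.3 - 3.3) / 1000 = 0.002 s
NCV = dist / dt = 50 m/s


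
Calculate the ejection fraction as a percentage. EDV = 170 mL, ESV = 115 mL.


SV = EDV - ESV = 170 - 115 = 55 mL
EF = SV/EDV * 100 = 55/170 * 100
EF = 32.35%


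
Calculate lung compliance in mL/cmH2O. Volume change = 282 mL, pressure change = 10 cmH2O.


C = dV / dP
C = 282 / 10
C = 28.2 mL/cmH2O


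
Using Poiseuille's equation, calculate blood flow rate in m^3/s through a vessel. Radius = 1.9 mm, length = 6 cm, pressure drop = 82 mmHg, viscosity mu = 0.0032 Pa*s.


Q = pi*r^4*dP / (8*mu*L)
r = 0.0019 m, L = 0.06 m
dP = 82 mmHg = 10932.404 Pa
Q = 2.9140e-04 m^3/s


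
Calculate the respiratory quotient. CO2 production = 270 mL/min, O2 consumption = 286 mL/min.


RQ = VCO2 / VO2
RQ = 270 / 286
RQ = 0.9441


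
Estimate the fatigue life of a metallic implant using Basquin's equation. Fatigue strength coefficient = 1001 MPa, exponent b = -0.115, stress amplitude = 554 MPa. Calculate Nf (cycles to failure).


sigma_a = sigma_f' * (2Nf)^b
2Nf = (sigma_a/sigma_f')^(1/b)
2Nf = (554/1001)^(1/-0.115)
2Nf = 171.44486
Nf = 85.72


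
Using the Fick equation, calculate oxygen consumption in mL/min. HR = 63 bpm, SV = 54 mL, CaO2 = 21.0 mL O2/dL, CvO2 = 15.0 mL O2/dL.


CO = HR*SV = 63*54/1000 = 3.402 L/min
a-v O2 diff = 21.0 - 15.0 = 6 mL/dL
VO2 = CO * (CaO2-CvO2) * 10 dL/L
VO2 = 3.402 * 6 * 10
VO2 = 204.1 mL/min


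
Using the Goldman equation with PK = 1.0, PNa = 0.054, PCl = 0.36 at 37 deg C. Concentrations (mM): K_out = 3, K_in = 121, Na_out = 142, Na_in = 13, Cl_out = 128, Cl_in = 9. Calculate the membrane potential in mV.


Vm = (RT/F)*ln((PK*Ko + PNa*Nao + PCl*Cli)/(PK*Ki + PNa*Nai + PCl*Clo))
Numer = 13.908, Denom = 167.782
Vm = -66.55 mV


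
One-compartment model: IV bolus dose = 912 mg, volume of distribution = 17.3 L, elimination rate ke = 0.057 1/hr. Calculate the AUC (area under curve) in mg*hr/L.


C0 = Dose/Vd = 912/17.3 = 52.7168 mg/L
AUC = C0/ke = 52.7168/0.057
AUC = 924.9 mg*hr/L


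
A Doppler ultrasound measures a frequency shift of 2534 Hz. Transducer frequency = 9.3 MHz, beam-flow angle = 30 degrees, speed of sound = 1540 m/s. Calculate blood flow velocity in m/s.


v = fd * c / (2 * f0 * cos(theta))
v = 2534 * 1540 / (2 * 9.3000e+06 * cos(30))
v = 0.2423 m/s


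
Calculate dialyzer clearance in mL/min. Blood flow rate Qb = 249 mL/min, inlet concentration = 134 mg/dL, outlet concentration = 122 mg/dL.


K = Qb * (Cb_in - Cb_out) / Cb_in
K = 249 * (134 - 122) / 134
K = 22.3 mL/min


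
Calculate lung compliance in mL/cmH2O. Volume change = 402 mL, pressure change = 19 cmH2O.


C = dV / dP
C = 402 / 19
C = 21.16 mL/cmH2O


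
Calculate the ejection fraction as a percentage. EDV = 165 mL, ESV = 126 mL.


SV = EDV - ESV = 165 - 126 = 39 mL
EF = SV/EDV * 100 = 39/165 * 100
EF = 23.64%


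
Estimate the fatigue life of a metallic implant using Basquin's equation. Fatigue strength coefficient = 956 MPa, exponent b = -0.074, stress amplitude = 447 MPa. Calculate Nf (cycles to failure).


sigma_a = sigma_f' * (2Nf)^b
2Nf = (sigma_a/sigma_f')^(1/b)
2Nf = (447/956)^(1/-0.074)
2Nf = 28939.53
Nf = 1.447e+04


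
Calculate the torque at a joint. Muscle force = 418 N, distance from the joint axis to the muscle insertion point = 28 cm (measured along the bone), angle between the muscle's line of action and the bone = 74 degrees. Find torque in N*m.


Torque = F * d * sin(theta)   (moment arm = d*sin(theta))
d = 28 cm = 0.28 m
Torque = 418 * 0.28 * sin(74)
Torque = 112.5 N*m


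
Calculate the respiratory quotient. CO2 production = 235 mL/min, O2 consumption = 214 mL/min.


RQ = VCO2 / VO2
RQ = 235 / 214
RQ = 1.098


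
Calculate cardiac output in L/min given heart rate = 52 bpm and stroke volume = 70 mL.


CO = HR * SV
CO = 52 * 70 / 1000
CO = 3.64 L/min


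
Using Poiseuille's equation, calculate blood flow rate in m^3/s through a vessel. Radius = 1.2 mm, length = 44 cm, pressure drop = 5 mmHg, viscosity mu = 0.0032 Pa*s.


Q = pi*r^4*dP / (8*mu*L)
r = 0.0012 m, L = 0.44 m
dP = 5 mmHg = 666.61 Pa
Q = 3.8553e-07 m^3/s


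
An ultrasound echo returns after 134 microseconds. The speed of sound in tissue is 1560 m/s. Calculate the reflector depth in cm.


depth = c * t / 2
t = 134 us = 1.3400e-04 s
depth = 1560 * 1.3400e-04 / 2
depth = 0.10452 m = 10.452 cm


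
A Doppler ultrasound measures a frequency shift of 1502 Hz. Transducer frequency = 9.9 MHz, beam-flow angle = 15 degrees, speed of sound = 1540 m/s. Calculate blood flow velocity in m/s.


v = fd * c / (2 * f0 * cos(theta))
v = 1502 * 1540 / (2 * 9.9000e+06 * cos(15))
v = 0.1209 m/s


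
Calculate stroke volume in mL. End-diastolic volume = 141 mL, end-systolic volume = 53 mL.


SV = EDV - ESV
SV = 141 - 53
SV = 88 mL


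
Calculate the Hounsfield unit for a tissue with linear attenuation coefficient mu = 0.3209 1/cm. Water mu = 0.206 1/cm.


HU = ((mu_tissue - mu_water) / mu_water) * 1000
HU = ((0.3209 - 0.206) / 0.206) * 1000
HU = 557.8


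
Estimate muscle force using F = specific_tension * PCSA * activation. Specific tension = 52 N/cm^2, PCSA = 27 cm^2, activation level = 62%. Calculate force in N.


F = sigma * PCSA * activation
F = 52 * 27 * 0.62
F = 870.5 N


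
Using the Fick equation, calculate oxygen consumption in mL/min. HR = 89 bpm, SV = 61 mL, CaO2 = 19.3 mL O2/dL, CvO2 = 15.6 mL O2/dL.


CO = HR*SV = 89*61/1000 = 5.429 L/min
a-v O2 diff = 19.3 - 15.6 = 3.7 mL/dL
VO2 = CO * (CaO2-CvO2) * 10 dL/L
VO2 = 5.429 * 3.7 * 10
VO2 = 200.9 mL/min


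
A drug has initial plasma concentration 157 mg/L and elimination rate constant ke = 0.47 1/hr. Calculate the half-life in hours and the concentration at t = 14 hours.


t_half = ln(2) / ke = 0.693147 / 0.47 = 1.475 hr
C(t) = C0 * exp(-ke*t) = 157 * exp(-0.47*14)
C(14) = 0.2179 mg/L


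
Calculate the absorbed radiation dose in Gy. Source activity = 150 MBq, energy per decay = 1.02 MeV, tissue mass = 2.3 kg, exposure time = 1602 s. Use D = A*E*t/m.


A = 150 MBq = 1.5000e+08 Bq
E = 1.02 MeV = 1.63404e-13 J
D = A*E*t/m = 1.5000e+08*1.63404e-13*1602/2.3
D = 0.01707 Gy


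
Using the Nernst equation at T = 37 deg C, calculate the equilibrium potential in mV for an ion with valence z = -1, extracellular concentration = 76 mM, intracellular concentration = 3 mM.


E = (RT/(zF)) * ln(C_out/C_in)
T = 37 + 273.15 = 310.15 K
E = (8.314 * 310.15 / (-1 * 96485)) * ln(76/3)
E = -86.38 mV


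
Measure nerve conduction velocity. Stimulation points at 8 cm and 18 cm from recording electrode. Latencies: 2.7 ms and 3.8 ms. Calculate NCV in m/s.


Distance = (18 - 8) / 100 = 0.1 m
dt = (3.8 - 2.7) / 1000 = 0.0011 s
NCV = dist / dt = 90.91 m/s


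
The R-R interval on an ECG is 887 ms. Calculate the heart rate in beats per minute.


HR = 60 / RR_interval(s)
RR = 887 ms = 0.887 s
HR = 60 / 0.887 = 67.64 bpm


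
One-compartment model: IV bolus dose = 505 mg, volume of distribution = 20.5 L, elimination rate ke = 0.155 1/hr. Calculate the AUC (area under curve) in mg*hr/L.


C0 = Dose/Vd = 505/20.5 = 24.6341 mg/L
AUC = C0/ke = 24.6341/0.155
AUC = 158.9 mg*hr/L


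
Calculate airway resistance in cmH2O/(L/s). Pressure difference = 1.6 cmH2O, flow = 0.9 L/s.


R = dP / flow
R = 1.6 / 0.9
R = 1.778 cmH2O/(L/s)


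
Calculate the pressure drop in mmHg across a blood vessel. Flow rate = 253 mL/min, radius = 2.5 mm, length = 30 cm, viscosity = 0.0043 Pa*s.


dP = 8*mu*L*Q / (pi*r^4)
Q = 253 mL/min = 4.21667e-06 m^3/s
dP = 354.601 Pa = 354.601 / 133.322 mmHg = 2.66 mmHg


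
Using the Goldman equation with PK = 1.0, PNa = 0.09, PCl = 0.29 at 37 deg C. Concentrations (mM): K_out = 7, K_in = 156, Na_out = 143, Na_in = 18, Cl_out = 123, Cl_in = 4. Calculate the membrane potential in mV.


Vm = (RT/F)*ln((PK*Ko + PNa*Nao + PCl*Cli)/(PK*Ki + PNa*Nai + PCl*Clo))
Numer = 21.03, Denom = 193.29
Vm = -59.28 mV


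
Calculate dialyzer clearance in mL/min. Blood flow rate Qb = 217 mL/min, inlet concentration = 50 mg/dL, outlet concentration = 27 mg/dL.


K = Qb * (Cb_in - Cb_out) / Cb_in
K = 217 * (50 - 27) / 50
K = 99.82 mL/min


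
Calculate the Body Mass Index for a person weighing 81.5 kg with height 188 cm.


BMI = weight / height^2
height = 188 cm = 1.88 m
BMI = 81.5 / 1.88^2
BMI = 23.06 kg/m^2


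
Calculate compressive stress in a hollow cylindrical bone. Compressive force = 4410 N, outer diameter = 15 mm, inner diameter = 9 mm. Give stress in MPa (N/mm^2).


A = pi*(r_o^2 - r_i^2)
r_o = 7.5 mm, r_i = 4.5 mm
A = 113.097 mm^2
sigma = F/A = 4410 / 113.097
sigma = 38.99 MPa


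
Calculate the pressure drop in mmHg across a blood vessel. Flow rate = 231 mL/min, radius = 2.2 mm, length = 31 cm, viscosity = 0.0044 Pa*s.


dP = 8*mu*L*Q / (pi*r^4)
Q = 231 mL/min = 3.85e-06 m^3/s
dP = 570.853 Pa = 570.853 / 133.322 mmHg = 4.282 mmHg


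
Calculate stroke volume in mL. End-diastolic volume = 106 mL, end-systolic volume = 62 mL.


SV = EDV - ESV
SV = 106 - 62
SV = 44 mL


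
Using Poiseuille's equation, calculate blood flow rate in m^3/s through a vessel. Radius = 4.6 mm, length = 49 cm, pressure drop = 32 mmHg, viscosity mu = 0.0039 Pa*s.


Q = pi*r^4*dP / (8*mu*L)
r = 0.0046 m, L = 0.49 m
dP = 32 mmHg = 4266.304 Pa
Q = 3.9254e-04 m^3/s


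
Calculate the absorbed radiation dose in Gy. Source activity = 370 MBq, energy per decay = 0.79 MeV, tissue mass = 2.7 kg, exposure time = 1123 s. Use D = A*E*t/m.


A = 370 MBq = 3.7000e+08 Bq
E = 0.79 MeV = 1.26558e-13 J
D = A*E*t/m = 3.7000e+08*1.26558e-13*1123/2.7
D = 0.01948 Gy


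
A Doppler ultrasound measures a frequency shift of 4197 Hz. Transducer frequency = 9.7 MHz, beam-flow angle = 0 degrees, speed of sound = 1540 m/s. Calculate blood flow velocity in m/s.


v = fd * c / (2 * f0 * cos(theta))
v = 4197 * 1540 / (2 * 9.7000e+06 * cos(0))
v = 0.3332 m/s


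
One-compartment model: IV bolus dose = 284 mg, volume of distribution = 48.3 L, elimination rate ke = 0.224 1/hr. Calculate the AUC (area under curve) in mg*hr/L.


C0 = Dose/Vd = 284/48.3 = 5.87992 mg/L
AUC = C0/ke = 5.87992/0.224
AUC = 26.25 mg*hr/L


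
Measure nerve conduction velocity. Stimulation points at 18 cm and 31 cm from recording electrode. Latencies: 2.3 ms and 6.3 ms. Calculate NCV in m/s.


Distance = (31 - 18) / 100 = 0.13 m
dt = (6.3 - 2.3) / 1000 = 0.004 s
NCV = dist / dt = 32.5 m/s


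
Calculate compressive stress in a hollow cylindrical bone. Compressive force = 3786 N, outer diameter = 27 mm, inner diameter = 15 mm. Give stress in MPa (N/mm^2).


A = pi*(r_o^2 - r_i^2)
r_o = 13.5 mm, r_i = 7.5 mm
A = 395.841 mm^2
sigma = F/A = 3786 / 395.841
sigma = 9.564 MPa


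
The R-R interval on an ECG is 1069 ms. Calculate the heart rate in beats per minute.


HR = 60 / RR_interval(s)
RR = 1069 ms = 1.069 s
HR = 60 / 1.069 = 56.13 bpm


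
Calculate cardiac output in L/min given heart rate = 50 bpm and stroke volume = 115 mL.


CO = HR * SV
CO = 50 * 115 / 1000
CO = 5.75 L/min


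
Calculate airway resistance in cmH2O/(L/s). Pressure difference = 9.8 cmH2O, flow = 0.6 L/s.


R = dP / flow
R = 9.8 / 0.6
R = 16.33 cmH2O/(L/s)


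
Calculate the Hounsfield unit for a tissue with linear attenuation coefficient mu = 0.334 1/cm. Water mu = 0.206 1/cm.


HU = ((mu_tissue - mu_water) / mu_water) * 1000
HU = ((0.334 - 0.206) / 0.206) * 1000
HU = 621.4


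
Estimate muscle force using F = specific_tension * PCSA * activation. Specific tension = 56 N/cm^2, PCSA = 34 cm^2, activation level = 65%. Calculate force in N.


F = sigma * PCSA * activation
F = 56 * 34 * 0.65
F = 1238 N


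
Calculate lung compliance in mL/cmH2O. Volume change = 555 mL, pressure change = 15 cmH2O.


C = dV / dP
C = 555 / 15
C = 37 mL/cmH2O


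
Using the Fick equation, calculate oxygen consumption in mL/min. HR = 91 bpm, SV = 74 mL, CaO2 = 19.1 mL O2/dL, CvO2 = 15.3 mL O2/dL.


CO = HR*SV = 91*74/1000 = 6.734 L/min
a-v O2 diff = 19.1 - 15.3 = 3.8 mL/dL
VO2 = CO * (CaO2-CvO2) * 10 dL/L
VO2 = 6.734 * 3.8 * 10
VO2 = 255.9 mL/min


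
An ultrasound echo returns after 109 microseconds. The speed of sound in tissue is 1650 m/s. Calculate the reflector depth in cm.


depth = c * t / 2
t = 109 us = 1.0900e-04 s
depth = 1650 * 1.0900e-04 / 2
depth = 0.089925 m = 8.9925 cm


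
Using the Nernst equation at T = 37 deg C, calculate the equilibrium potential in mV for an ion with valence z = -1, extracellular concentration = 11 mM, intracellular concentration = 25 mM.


E = (RT/(zF)) * ln(C_out/C_in)
T = 37 + 273.15 = 310.15 K
E = (8.314 * 310.15 / (-1 * 96485)) * ln(11/25)
E = 21.94 mV


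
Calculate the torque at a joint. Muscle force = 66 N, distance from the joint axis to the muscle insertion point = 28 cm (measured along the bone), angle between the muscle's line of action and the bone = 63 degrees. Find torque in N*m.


Torque = F * d * sin(theta)   (moment arm = d*sin(theta))
d = 28 cm = 0.28 m
Torque = 66 * 0.28 * sin(63)
Torque = 16.47 N*m


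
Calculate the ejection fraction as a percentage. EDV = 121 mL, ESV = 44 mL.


SV = EDV - ESV = 121 - 44 = 77 mL
EF = SV/EDV * 100 = 77/121 * 100
EF = 63.64%


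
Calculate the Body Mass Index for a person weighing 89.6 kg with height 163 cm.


BMI = weight / height^2
height = 163 cm = 1.63 m
BMI = 89.6 / 1.63^2
BMI = 33.72 kg/m^2


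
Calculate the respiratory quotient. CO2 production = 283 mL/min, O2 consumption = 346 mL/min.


RQ = VCO2 / VO2
RQ = 283 / 346
RQ = 0.8179


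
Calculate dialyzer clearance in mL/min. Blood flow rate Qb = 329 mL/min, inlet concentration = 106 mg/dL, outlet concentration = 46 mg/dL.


K = Qb * (Cb_in - Cb_out) / Cb_in
K = 329 * (106 - 46) / 106
K = 186.2 mL/min


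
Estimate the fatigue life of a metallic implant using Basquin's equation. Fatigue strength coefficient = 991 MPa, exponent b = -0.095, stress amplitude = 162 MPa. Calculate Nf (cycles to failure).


sigma_a = sigma_f' * (2Nf)^b
2Nf = (sigma_a/sigma_f')^(1/b)
2Nf = (162/991)^(1/-0.095)
2Nf = 1.9035515e+08
Nf = 9.5178e+07


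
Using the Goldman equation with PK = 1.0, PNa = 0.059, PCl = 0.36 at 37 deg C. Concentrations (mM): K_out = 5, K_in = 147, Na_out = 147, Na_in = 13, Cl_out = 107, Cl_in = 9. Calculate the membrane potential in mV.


Vm = (RT/F)*ln((PK*Ko + PNa*Nao + PCl*Cli)/(PK*Ki + PNa*Nai + PCl*Clo))
Numer = 16.913, Denom = 186.287
Vm = -64.12 mV


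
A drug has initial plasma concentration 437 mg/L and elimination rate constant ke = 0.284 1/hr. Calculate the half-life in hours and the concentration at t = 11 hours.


t_half = ln(2) / ke = 0.693147 / 0.284 = 2.441 hr
C(t) = C0 * exp(-ke*t) = 437 * exp(-0.284*11)
C(11) = 19.22 mg/L


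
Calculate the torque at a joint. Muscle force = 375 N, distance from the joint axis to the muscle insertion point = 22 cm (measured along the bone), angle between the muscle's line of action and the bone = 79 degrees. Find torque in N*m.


Torque = F * d * sin(theta)   (moment arm = d*sin(theta))
d = 22 cm = 0.22 m
Torque = 375 * 0.22 * sin(79)
Torque = 80.98 N*m


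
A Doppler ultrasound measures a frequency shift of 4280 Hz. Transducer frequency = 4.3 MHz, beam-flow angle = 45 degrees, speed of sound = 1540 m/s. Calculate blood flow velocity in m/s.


v = fd * c / (2 * f0 * cos(theta))
v = 4280 * 1540 / (2 * 4.3000e+06 * cos(45))
v = 1.084 m/s


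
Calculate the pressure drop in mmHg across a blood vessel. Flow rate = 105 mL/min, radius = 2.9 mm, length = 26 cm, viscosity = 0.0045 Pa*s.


dP = 8*mu*L*Q / (pi*r^4)
Q = 105 mL/min = 1.75e-06 m^3/s
dP = 73.7177 Pa = 73.7177 / 133.322 mmHg = 0.5529 mmHg


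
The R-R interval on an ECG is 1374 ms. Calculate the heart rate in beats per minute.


HR = 60 / RR_interval(s)
RR = 1374 ms = 1.374 s
HR = 60 / 1.374 = 43.67 bpm


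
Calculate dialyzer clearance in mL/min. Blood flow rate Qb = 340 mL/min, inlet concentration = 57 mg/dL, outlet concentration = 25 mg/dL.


K = Qb * (Cb_in - Cb_out) / Cb_in
K = 340 * (57 - 25) / 57
K = 190.9 mL/min


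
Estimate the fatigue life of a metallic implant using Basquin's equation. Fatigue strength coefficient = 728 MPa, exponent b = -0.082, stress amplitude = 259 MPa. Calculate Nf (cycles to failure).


sigma_a = sigma_f' * (2Nf)^b
2Nf = (sigma_a/sigma_f')^(1/b)
2Nf = (259/728)^(1/-0.082)
2Nf = 297547.48
Nf = 1.488e+05


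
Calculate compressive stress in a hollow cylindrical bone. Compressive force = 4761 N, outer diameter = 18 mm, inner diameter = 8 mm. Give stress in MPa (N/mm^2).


A = pi*(r_o^2 - r_i^2)
r_o = 9 mm, r_i = 4 mm
A = 204.204 mm^2
sigma = F/A = 4761 / 204.204
sigma = 23.31 MPa


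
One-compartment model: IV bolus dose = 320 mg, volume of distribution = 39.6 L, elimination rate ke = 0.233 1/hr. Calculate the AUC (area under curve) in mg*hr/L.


C0 = Dose/Vd = 320/39.6 = 8.08081 mg/L
AUC = C0/ke = 8.08081/0.233
AUC = 34.68 mg*hr/L


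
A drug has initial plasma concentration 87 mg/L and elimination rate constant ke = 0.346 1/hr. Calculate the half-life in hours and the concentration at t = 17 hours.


t_half = ln(2) / ke = 0.693147 / 0.346 = 2.003 hr
C(t) = C0 * exp(-ke*t) = 87 * exp(-0.346*17)
C(17) = 0.2427 mg/L


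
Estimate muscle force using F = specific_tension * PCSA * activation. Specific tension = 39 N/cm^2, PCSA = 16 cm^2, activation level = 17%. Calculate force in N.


F = sigma * PCSA * activation
F = 39 * 16 * 0.17
F = 106.1 N


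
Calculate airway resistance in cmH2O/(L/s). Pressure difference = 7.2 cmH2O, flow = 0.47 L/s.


R = dP / flow
R = 7.2 / 0.47
R = 15.32 cmH2O/(L/s)


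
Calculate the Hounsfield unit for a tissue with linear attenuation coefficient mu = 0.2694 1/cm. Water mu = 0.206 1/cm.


HU = ((mu_tissue - mu_water) / mu_water) * 1000
HU = ((0.2694 - 0.206) / 0.206) * 1000
HU = 307.8


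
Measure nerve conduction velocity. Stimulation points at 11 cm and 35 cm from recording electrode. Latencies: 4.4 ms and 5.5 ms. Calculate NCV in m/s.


Distance = (35 - 11) / 100 = 0.24 m
dt = (5.5 - 4.4) / 1000 = 0.0011 s
NCV = dist / dt = 218.2 m/s


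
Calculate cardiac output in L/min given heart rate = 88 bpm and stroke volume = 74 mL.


CO = HR * SV
CO = 88 * 74 / 1000
CO = 6.512 L/min


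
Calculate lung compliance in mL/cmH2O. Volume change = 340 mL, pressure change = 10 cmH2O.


C = dV / dP
C = 340 / 10
C = 34 mL/cmH2O


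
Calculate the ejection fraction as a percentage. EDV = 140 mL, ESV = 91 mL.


SV = EDV - ESV = 140 - 91 = 49 mL
EF = SV/EDV * 100 = 49/140 * 100
EF = 35%


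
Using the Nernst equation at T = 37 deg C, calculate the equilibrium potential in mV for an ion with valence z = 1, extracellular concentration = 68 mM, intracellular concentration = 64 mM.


E = (RT/(zF)) * ln(C_out/C_in)
T = 37 + 273.15 = 310.15 K
E = (8.314 * 310.15 / (1 * 96485)) * ln(68/64)
E = 1.62 mV


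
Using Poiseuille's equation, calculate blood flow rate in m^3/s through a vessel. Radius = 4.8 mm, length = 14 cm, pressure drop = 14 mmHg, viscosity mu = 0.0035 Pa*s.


Q = pi*r^4*dP / (8*mu*L)
r = 0.0048 m, L = 0.14 m
dP = 14 mmHg = 1866.508 Pa
Q = 7.9407e-04 m^3/s


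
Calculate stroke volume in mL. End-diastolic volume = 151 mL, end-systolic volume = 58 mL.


SV = EDV - ESV
SV = 151 - 58
SV = 93 mL


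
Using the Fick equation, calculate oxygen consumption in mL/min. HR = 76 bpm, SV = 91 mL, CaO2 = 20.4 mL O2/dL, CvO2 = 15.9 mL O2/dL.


CO = HR*SV = 76*91/1000 = 6.916 L/min
a-v O2 diff = 20.4 - 15.9 = 4.5 mL/dL
VO2 = CO * (CaO2-CvO2) * 10 dL/L
VO2 = 6.916 * 4.5 * 10
VO2 = 311.2 mL/min


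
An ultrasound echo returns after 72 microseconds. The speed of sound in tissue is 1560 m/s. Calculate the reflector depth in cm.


depth = c * t / 2
t = 72 us = 7.2000e-05 s
depth = 1560 * 7.2000e-05 / 2
depth = 0.05616 m = 5.616 cm


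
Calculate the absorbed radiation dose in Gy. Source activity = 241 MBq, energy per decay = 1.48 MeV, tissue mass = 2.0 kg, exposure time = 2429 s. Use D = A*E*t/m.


A = 241 MBq = 2.4100e+08 Bq
E = 1.48 MeV = 2.37096e-13 J
D = A*E*t/m = 2.4100e+08*2.37096e-13*2429/2.0
D = 0.0694 Gy


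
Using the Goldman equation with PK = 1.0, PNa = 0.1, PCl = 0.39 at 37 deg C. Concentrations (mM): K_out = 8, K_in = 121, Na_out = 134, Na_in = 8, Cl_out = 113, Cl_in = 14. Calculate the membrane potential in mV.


Vm = (RT/F)*ln((PK*Ko + PNa*Nao + PCl*Cli)/(PK*Ki + PNa*Nai + PCl*Clo))
Numer = 26.86, Denom = 165.87
Vm = -48.66 mV


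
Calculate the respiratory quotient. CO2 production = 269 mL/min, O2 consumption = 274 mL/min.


RQ = VCO2 / VO2
RQ = 269 / 274
RQ = 0.9818


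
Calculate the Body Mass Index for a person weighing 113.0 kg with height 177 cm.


BMI = weight / height^2
height = 177 cm = 1.77 m
BMI = 113.0 / 1.77^2
BMI = 36.07 kg/m^2


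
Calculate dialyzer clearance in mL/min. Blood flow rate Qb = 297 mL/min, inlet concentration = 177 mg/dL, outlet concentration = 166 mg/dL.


K = Qb * (Cb_in - Cb_out) / Cb_in
K = 297 * (177 - 166) / 177
K = 18.46 mL/min


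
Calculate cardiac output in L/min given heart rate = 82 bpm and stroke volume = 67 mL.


CO = HR * SV
CO = 82 * 67 / 1000
CO = 5.494 L/min


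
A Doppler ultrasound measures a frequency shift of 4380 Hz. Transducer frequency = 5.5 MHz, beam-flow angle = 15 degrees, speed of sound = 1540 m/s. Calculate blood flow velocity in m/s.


v = fd * c / (2 * f0 * cos(theta))
v = 4380 * 1540 / (2 * 5.5000e+06 * cos(15))
v = 0.6348 m/s


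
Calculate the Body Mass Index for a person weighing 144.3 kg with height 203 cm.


BMI = weight / height^2
height = 203 cm = 2.03 m
BMI = 144.3 / 2.03^2
BMI = 35.02 kg/m^2


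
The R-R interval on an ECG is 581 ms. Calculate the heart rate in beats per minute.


HR = 60 / RR_interval(s)
RR = 581 ms = 0.581 s
HR = 60 / 0.581 = 103.3 bpm


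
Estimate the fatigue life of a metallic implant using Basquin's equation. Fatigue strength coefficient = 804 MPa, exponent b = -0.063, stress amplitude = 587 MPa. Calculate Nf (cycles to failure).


sigma_a = sigma_f' * (2Nf)^b
2Nf = (sigma_a/sigma_f')^(1/b)
2Nf = (587/804)^(1/-0.063)
2Nf = 147.41404
Nf = 73.71


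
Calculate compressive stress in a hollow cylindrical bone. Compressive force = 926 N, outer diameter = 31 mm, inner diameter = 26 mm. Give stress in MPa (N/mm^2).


A = pi*(r_o^2 - r_i^2)
r_o = 15.5 mm, r_i = 13 mm
A = 223.838 mm^2
sigma = F/A = 926 / 223.838
sigma = 4.137 MPa


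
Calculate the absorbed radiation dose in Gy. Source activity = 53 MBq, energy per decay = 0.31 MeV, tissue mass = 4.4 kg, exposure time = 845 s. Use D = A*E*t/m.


A = 53 MBq = 5.3000e+07 Bq
E = 0.31 MeV = 4.9662e-14 J
D = A*E*t/m = 5.3000e+07*4.9662e-14*845/4.4
D = 5.0548e-04 Gy


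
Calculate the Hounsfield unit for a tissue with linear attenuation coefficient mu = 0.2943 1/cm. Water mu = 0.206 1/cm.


HU = ((mu_tissue - mu_water) / mu_water) * 1000
HU = ((0.2943 - 0.206) / 0.206) * 1000
HU = 428.6


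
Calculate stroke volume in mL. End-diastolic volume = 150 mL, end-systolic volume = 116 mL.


SV = EDV - ESV
SV = 150 - 116
SV = 34 mL


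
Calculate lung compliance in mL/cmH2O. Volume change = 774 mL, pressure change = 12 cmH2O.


C = dV / dP
C = 774 / 12
C = 64.5 mL/cmH2O


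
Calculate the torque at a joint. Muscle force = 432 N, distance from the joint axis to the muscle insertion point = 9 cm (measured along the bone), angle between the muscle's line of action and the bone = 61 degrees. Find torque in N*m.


Torque = F * d * sin(theta)   (moment arm = d*sin(theta))
d = 9 cm = 0.09 m
Torque = 432 * 0.09 * sin(61)
Torque = 34.01 N*m


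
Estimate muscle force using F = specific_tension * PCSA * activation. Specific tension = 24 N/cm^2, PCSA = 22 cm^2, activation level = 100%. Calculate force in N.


F = sigma * PCSA * activation
F = 24 * 22 * 1
F = 528 N


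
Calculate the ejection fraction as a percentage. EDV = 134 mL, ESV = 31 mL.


SV = EDV - ESV = 134 - 31 = 103 mL
EF = SV/EDV * 100 = 103/134 * 100
EF = 76.87%


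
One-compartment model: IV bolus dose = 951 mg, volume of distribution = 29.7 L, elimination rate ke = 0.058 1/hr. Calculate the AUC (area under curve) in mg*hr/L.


C0 = Dose/Vd = 951/29.7 = 32.0202 mg/L
AUC = C0/ke = 32.0202/0.058
AUC = 552.1 mg*hr/L


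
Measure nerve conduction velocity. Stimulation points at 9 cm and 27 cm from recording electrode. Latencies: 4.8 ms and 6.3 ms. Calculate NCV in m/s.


Distance = (27 - 9) / 100 = 0.18 m
dt = (6.3 - 4.8) / 1000 = 0.0015 s
NCV = dist / dt = 120 m/s


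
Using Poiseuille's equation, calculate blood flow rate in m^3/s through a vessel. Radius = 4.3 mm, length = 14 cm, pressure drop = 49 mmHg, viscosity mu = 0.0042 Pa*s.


Q = pi*r^4*dP / (8*mu*L)
r = 0.0043 m, L = 0.14 m
dP = 49 mmHg = 6532.778 Pa
Q = 0.001492 m^3/s


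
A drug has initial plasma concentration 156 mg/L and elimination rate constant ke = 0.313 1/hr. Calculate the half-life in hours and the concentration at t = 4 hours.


t_half = ln(2) / ke = 0.693147 / 0.313 = 2.215 hr
C(t) = C0 * exp(-ke*t) = 156 * exp(-0.313*4)
C(4) = 44.61 mg/L


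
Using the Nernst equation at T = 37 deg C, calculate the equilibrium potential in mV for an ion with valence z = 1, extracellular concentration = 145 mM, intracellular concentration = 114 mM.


E = (RT/(zF)) * ln(C_out/C_in)
T = 37 + 273.15 = 310.15 K
E = (8.314 * 310.15 / (1 * 96485)) * ln(145/114)
E = 6.428 mV


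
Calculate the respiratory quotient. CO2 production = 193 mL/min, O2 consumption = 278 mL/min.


RQ = VCO2 / VO2
RQ = 193 / 278
RQ = 0.6942


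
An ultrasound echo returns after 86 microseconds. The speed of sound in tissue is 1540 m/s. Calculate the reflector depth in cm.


depth = c * t / 2
t = 86 us = 8.6000e-05 s
depth = 1540 * 8.6000e-05 / 2
depth = 0.06622 m = 6.622 cm


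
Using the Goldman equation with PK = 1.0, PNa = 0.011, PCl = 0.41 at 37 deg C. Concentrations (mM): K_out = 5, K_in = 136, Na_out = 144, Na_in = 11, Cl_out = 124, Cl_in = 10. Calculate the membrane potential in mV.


Vm = (RT/F)*ln((PK*Ko + PNa*Nao + PCl*Cli)/(PK*Ki + PNa*Nai + PCl*Clo))
Numer = 10.684, Denom = 186.961
Vm = -76.49 mV


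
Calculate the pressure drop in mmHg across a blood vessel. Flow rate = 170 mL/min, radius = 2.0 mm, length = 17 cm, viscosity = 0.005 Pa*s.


dP = 8*mu*L*Q / (pi*r^4)
Q = 170 mL/min = 2.83333e-06 m^3/s
dP = 383.298 Pa = 383.298 / 133.322 mmHg = 2.875 mmHg


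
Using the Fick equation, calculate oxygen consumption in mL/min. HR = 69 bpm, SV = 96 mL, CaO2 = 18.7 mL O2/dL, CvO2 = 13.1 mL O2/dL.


CO = HR*SV = 69*96/1000 = 6.624 L/min
a-v O2 diff = 18.7 - 13.1 = 5.6 mL/dL
VO2 = CO * (CaO2-CvO2) * 10 dL/L
VO2 = 6.624 * 5.6 * 10
VO2 = 370.9 mL/min


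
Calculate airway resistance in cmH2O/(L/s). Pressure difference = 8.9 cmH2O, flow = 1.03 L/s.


R = dP / flow
R = 8.9 / 1.03
R = 8.641 cmH2O/(L/s)


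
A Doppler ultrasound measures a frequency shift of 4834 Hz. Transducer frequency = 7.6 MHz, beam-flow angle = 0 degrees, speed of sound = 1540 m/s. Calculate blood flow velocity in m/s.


v = fd * c / (2 * f0 * cos(theta))
v = 4834 * 1540 / (2 * 7.6000e+06 * cos(0))
v = 0.4898 m/s


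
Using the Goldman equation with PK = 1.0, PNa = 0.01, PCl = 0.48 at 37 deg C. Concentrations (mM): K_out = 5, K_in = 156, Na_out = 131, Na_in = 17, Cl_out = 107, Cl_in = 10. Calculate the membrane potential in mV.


Vm = (RT/F)*ln((PK*Ko + PNa*Nao + PCl*Cli)/(PK*Ki + PNa*Nai + PCl*Clo))
Numer = 11.11, Denom = 207.53
Vm = -78.24 mV


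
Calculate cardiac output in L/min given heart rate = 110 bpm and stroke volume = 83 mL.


CO = HR * SV
CO = 110 * 83 / 1000
CO = 9.13 L/min


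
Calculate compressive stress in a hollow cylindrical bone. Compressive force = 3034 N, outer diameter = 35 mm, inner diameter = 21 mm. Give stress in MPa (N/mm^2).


A = pi*(r_o^2 - r_i^2)
r_o = 17.5 mm, r_i = 10.5 mm
A = 615.752 mm^2
sigma = F/A = 3034 / 615.752
sigma = 4.927 MPa


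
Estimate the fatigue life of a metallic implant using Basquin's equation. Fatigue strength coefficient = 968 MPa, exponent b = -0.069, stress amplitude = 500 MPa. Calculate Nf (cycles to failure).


sigma_a = sigma_f' * (2Nf)^b
2Nf = (sigma_a/sigma_f')^(1/b)
2Nf = (500/968)^(1/-0.069)
2Nf = 14389.596
Nf = 7195


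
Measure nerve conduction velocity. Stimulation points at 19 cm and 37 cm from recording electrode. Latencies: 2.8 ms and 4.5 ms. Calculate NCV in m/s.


Distance = (37 - 19) / 100 = 0.18 m
dt = (4.5 - 2.8) / 1000 = 0.0017 s
NCV = dist / dt = 105.9 m/s


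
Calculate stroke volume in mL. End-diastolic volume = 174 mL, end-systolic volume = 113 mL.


SV = EDV - ESV
SV = 174 - 113
SV = 61 mL


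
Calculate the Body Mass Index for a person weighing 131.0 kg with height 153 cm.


BMI = weight / height^2
height = 153 cm = 1.53 m
BMI = 131.0 / 1.53^2
BMI = 55.96 kg/m^2


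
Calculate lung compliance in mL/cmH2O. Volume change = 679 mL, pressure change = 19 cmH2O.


C = dV / dP
C = 679 / 19
C = 35.74 mL/cmH2O


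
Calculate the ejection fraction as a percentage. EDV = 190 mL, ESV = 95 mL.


SV = EDV - ESV = 190 - 95 = 95 mL
EF = SV/EDV * 100 = 95/190 * 100
EF = 50%


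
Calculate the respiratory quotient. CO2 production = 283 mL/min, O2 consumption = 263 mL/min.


RQ = VCO2 / VO2
RQ = 283 / 263
RQ = 1.076


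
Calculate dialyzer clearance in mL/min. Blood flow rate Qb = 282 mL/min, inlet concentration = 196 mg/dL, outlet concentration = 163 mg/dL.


K = Qb * (Cb_in - Cb_out) / Cb_in
K = 282 * (196 - 163) / 196
K = 47.48 mL/min


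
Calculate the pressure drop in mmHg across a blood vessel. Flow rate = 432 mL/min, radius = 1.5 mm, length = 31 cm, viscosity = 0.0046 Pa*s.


dP = 8*mu*L*Q / (pi*r^4)
Q = 432 mL/min = 7.2e-06 m^3/s
dP = 5164.49 Pa = 5164.49 / 133.322 mmHg = 38.74 mmHg


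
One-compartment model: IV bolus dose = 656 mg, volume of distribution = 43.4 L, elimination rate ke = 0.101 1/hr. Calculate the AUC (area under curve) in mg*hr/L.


C0 = Dose/Vd = 656/43.4 = 15.1152 mg/L
AUC = C0/ke = 15.1152/0.101
AUC = 149.7 mg*hr/L


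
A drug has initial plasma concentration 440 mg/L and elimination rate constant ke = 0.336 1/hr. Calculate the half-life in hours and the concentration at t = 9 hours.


t_half = ln(2) / ke = 0.693147 / 0.336 = 2.063 hr
C(t) = C0 * exp(-ke*t) = 440 * exp(-0.336*9)
C(9) = 21.39 mg/L


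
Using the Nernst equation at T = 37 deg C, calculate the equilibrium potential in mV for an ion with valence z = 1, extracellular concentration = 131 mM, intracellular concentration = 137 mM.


E = (RT/(zF)) * ln(C_out/C_in)
T = 37 + 273.15 = 310.15 K
E = (8.314 * 310.15 / (1 * 96485)) * ln(131/137)
E = -1.197 mV


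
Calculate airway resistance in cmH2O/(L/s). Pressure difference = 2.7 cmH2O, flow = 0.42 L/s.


R = dP / flow
R = 2.7 / 0.42
R = 6.429 cmH2O/(L/s)


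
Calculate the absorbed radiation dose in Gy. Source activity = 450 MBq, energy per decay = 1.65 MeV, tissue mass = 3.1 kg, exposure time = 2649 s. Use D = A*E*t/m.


A = 450 MBq = 4.5000e+08 Bq
E = 1.65 MeV = 2.6433e-13 J
D = A*E*t/m = 4.5000e+08*2.6433e-13*2649/3.1
D = 0.1016 Gy


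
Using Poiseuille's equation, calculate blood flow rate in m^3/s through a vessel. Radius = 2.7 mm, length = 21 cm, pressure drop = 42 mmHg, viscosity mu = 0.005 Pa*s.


Q = pi*r^4*dP / (8*mu*L)
r = 0.0027 m, L = 0.21 m
dP = 42 mmHg = 5599.524 Pa
Q = 1.1130e-04 m^3/s


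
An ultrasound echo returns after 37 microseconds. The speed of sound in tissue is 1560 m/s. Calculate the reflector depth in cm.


depth = c * t / 2
t = 37 us = 3.7000e-05 s
depth = 1560 * 3.7000e-05 / 2
depth = 0.02886 m = 2.886 cm


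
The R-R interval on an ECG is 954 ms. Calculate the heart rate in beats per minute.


HR = 60 / RR_interval(s)
RR = 954 ms = 0.954 s
HR = 60 / 0.954 = 62.89 bpm


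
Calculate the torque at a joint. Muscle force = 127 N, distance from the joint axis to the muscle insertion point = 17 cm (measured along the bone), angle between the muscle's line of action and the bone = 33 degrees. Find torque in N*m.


Torque = F * d * sin(theta)   (moment arm = d*sin(theta))
d = 17 cm = 0.17 m
Torque = 127 * 0.17 * sin(33)
Torque = 11.76 N*m


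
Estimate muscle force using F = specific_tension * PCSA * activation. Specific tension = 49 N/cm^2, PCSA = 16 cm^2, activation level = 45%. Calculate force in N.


F = sigma * PCSA * activation
F = 49 * 16 * 0.45
F = 352.8 N


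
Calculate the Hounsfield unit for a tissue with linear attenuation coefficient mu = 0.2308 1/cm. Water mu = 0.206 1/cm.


HU = ((mu_tissue - mu_water) / mu_water) * 1000
HU = ((0.2308 - 0.206) / 0.206) * 1000
HU = 120.4


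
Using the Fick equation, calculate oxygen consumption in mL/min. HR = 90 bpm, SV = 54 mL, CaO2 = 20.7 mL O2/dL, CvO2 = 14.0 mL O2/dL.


CO = HR*SV = 90*54/1000 = 4.86 L/min
a-v O2 diff = 20.7 - 14.0 = 6.7 mL/dL
VO2 = CO * (CaO2-CvO2) * 10 dL/L
VO2 = 4.86 * 6.7 * 10
VO2 = 325.6 mL/min


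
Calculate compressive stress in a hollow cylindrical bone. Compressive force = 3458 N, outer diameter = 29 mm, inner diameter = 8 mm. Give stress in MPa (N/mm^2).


A = pi*(r_o^2 - r_i^2)
r_o = 14.5 mm, r_i = 4 mm
A = 610.254 mm^2
sigma = F/A = 3458 / 610.254
sigma = 5.666 MPa


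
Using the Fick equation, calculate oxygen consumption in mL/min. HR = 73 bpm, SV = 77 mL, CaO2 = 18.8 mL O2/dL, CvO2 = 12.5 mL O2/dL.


CO = HR*SV = 73*77/1000 = 5.621 L/min
a-v O2 diff = 18.8 - 12.5 = 6.3 mL/dL
VO2 = CO * (CaO2-CvO2) * 10 dL/L
VO2 = 5.621 * 6.3 * 10
VO2 = 354.1 mL/min


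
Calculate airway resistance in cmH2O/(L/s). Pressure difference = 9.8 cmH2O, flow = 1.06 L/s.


R = dP / flow
R = 9.8 / 1.06
R = 9.245 cmH2O/(L/s)


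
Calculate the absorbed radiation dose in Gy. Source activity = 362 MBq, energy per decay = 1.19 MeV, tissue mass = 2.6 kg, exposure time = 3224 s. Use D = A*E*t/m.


A = 362 MBq = 3.6200e+08 Bq
E = 1.19 MeV = 1.90638e-13 J
D = A*E*t/m = 3.6200e+08*1.90638e-13*3224/2.6
D = 0.08557 Gy


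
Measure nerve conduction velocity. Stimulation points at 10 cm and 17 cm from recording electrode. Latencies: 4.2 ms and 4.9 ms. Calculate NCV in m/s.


Distance = (17 - 10) / 100 = 0.07 m
dt = (4.9 - 4.2) / 1000 = 7.0000e-04 s
NCV = dist / dt = 100 m/s


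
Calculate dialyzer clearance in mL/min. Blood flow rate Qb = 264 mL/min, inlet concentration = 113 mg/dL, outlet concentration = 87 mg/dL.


K = Qb * (Cb_in - Cb_out) / Cb_in
K = 264 * (113 - 87) / 113
K = 60.74 mL/min
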